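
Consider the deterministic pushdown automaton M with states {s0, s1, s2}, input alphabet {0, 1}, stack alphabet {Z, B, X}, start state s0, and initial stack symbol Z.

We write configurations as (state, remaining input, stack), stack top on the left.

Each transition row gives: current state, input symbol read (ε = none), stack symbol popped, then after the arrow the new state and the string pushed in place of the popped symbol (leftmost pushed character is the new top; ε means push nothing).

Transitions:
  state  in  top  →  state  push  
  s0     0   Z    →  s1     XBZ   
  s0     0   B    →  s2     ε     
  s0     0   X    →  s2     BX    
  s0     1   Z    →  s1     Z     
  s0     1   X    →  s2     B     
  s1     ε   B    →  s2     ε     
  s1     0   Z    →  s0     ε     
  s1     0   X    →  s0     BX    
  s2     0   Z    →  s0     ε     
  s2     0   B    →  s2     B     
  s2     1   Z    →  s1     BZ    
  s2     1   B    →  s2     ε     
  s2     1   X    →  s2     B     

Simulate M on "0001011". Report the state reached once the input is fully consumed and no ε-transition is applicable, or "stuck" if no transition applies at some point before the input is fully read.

s2

(s0, 0001011, Z) ⊢ (s1, 001011, XBZ) ⊢ (s0, 01011, BXBZ) ⊢ (s2, 1011, XBZ) ⊢ (s2, 011, BBZ) ⊢ (s2, 11, BBZ) ⊢ (s2, 1, BZ) ⊢ (s2, ε, Z)
All input consumed; M is in state s2.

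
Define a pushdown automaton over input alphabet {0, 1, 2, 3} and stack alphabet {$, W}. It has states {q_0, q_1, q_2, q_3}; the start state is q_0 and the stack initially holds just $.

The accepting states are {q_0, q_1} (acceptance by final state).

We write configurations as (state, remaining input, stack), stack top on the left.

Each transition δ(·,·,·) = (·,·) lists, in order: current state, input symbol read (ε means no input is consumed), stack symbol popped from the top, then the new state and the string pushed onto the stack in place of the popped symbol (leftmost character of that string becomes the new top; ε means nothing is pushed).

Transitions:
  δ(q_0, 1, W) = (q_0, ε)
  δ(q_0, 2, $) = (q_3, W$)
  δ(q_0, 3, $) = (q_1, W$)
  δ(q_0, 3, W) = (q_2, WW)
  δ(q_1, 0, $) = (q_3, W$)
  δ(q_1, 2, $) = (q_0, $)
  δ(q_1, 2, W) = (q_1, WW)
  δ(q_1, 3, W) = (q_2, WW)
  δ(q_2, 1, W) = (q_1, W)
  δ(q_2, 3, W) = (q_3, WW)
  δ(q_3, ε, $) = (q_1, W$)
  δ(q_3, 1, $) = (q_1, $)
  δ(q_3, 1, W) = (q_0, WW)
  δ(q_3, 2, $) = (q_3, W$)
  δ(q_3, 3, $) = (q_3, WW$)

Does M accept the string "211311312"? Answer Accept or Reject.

Reject

No computation consumes all input and reaches a final state.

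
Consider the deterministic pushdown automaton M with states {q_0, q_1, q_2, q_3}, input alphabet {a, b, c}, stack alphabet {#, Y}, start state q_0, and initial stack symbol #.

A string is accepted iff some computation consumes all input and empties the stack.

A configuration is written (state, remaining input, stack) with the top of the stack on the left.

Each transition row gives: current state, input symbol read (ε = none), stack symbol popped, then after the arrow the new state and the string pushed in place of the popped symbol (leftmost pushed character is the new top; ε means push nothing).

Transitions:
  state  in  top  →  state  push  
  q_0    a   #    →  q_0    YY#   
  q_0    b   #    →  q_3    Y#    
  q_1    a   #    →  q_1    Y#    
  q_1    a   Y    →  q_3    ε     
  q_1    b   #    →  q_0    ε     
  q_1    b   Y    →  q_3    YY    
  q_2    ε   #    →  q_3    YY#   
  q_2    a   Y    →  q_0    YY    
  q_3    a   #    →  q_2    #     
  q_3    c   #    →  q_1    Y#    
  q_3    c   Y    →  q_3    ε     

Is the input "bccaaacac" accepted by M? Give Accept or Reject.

(q_0, bccaaacac, #)
  read b, top #: go to q_3, push Y# → (q_3, ccaaacac, Y#)
  read c, top Y: go to q_3, push ε → (q_3, caaacac, #)
  read c, top #: go to q_1, push Y# → (q_1, aaacac, Y#)
  read a, top Y: go to q_3, push ε → (q_3, aacac, #)
  read a, top #: go to q_2, push # → (q_2, acac, #)
  ε-move, top #: go to q_3, push YY# → (q_3, acac, YY#)
No transition applies at (q_3, acac, YY#); input not fully consumed.

Reject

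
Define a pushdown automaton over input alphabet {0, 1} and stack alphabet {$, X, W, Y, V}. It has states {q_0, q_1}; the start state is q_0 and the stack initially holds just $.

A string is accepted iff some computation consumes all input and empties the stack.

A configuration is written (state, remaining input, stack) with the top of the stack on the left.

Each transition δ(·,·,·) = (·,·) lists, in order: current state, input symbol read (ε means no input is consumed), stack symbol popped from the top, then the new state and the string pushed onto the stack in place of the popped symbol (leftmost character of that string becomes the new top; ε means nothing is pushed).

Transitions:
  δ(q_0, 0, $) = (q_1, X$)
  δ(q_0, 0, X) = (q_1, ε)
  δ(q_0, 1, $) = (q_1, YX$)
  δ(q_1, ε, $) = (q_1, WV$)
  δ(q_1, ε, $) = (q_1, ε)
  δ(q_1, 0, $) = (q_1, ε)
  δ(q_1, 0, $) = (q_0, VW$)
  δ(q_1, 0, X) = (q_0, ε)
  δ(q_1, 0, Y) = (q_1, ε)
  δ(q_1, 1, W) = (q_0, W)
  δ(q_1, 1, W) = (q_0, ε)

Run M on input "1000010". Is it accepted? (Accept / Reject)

Reject

No computation consumes all input and empties the stack.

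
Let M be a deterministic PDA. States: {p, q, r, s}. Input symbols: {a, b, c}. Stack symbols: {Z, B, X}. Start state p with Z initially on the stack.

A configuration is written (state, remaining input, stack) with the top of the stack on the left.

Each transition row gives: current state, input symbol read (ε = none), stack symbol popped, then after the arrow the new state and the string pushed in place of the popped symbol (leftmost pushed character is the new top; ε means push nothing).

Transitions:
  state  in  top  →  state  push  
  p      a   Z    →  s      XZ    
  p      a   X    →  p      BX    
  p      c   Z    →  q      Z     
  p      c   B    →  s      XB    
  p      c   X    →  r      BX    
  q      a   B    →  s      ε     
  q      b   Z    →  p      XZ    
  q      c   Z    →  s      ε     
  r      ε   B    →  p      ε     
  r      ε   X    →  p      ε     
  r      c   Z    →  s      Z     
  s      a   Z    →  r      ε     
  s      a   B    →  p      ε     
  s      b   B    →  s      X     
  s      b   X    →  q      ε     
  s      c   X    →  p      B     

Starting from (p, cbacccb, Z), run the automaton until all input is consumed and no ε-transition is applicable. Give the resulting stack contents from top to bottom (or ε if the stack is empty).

BBXZ

(p, cbacccb, Z)
  read c, top Z: go to q, push Z → (q, bacccb, Z)
  read b, top Z: go to p, push XZ → (p, acccb, XZ)
  read a, top X: go to p, push BX → (p, cccb, BXZ)
  read c, top B: go to s, push XB → (s, ccb, XBXZ)
  read c, top X: go to p, push B → (p, cb, BBXZ)
  read c, top B: go to s, push XB → (s, b, XBBXZ)
  read b, top X: go to q, push ε → (q, ε, BBXZ)
All input consumed in state q with stack BBXZ.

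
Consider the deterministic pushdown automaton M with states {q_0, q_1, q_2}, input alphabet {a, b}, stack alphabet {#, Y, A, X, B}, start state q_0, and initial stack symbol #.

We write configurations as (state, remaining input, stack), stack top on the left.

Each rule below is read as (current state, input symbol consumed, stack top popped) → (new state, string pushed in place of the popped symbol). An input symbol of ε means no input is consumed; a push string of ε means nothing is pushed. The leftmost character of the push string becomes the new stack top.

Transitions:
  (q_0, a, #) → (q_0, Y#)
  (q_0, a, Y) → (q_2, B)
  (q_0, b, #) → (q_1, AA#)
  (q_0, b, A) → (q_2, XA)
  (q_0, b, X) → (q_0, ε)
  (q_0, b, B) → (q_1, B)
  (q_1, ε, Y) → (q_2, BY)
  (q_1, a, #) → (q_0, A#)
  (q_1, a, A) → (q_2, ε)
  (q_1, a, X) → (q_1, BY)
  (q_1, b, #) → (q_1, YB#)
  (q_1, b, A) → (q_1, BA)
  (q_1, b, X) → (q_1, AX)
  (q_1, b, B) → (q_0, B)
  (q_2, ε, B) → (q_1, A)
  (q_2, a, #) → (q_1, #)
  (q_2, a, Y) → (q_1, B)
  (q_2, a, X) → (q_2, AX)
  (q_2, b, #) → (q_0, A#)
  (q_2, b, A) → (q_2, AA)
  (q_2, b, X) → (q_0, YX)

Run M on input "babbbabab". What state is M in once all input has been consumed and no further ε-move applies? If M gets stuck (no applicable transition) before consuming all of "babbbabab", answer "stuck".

stuck

(q_0, babbbabab, #)
  read b, top #: go to q_1, push AA# → (q_1, abbbabab, AA#)
  read a, top A: go to q_2, push ε → (q_2, bbbabab, A#)
  read b, top A: go to q_2, push AA → (q_2, bbabab, AA#)
  read b, top A: go to q_2, push AA → (q_2, babab, AAA#)
  read b, top A: go to q_2, push AA → (q_2, abab, AAAA#)
No transition for (q_2, a, top A); M blocks with input abab remaining.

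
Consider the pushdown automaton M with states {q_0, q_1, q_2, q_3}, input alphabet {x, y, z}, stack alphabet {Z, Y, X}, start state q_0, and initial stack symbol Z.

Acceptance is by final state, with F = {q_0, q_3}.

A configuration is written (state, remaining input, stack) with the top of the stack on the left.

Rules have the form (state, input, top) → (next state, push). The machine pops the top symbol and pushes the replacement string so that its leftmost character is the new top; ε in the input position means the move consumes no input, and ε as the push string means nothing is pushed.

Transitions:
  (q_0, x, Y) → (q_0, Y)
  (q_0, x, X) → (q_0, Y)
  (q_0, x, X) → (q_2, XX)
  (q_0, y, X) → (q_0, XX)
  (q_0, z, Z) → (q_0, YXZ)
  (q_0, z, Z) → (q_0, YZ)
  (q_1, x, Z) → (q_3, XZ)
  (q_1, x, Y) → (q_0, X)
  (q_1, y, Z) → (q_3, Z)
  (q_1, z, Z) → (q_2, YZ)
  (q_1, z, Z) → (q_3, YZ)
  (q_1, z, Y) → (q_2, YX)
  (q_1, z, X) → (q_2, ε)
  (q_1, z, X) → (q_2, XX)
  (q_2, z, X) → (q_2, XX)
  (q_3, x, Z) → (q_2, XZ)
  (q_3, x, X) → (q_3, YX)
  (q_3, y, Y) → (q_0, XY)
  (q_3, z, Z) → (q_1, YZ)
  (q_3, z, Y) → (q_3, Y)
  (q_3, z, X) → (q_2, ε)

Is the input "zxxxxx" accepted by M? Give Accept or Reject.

Accept

One accepting computation: (q_0, zxxxxx, Z) ⊢ (q_0, xxxxx, YXZ) ⊢ (q_0, xxxx, YXZ) ⊢ (q_0, xxx, YXZ) ⊢ (q_0, xx, YXZ) ⊢ (q_0, x, YXZ) ⊢ (q_0, ε, YXZ)
All input consumed and state q_0 ∈ F.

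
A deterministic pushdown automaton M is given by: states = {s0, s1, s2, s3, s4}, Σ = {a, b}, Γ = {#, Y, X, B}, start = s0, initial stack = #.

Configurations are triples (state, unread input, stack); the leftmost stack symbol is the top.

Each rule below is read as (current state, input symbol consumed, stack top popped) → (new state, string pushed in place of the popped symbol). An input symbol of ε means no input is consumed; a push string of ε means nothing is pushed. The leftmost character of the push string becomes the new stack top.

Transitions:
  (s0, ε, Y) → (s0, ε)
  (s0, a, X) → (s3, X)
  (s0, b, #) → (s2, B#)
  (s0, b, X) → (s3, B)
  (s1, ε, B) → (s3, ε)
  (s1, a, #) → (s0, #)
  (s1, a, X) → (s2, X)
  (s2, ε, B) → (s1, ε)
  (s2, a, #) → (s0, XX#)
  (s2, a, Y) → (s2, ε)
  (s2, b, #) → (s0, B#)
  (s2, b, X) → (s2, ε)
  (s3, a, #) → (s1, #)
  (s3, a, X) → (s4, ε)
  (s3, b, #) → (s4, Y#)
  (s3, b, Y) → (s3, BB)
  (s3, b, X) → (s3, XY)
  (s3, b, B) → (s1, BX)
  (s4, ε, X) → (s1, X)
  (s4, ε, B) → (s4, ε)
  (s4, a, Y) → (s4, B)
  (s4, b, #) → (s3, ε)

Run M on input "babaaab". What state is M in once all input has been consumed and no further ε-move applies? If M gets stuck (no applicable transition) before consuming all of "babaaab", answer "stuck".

(s0, babaaab, #)
  read b, top #: go to s2, push B# → (s2, abaaab, B#)
  ε-move, top B: go to s1, push ε → (s1, abaaab, #)
  read a, top #: go to s0, push # → (s0, baaab, #)
  read b, top #: go to s2, push B# → (s2, aaab, B#)
  ε-move, top B: go to s1, push ε → (s1, aaab, #)
  read a, top #: go to s0, push # → (s0, aab, #)
No transition for (s0, a, top #); M blocks with input aab remaining.

stuck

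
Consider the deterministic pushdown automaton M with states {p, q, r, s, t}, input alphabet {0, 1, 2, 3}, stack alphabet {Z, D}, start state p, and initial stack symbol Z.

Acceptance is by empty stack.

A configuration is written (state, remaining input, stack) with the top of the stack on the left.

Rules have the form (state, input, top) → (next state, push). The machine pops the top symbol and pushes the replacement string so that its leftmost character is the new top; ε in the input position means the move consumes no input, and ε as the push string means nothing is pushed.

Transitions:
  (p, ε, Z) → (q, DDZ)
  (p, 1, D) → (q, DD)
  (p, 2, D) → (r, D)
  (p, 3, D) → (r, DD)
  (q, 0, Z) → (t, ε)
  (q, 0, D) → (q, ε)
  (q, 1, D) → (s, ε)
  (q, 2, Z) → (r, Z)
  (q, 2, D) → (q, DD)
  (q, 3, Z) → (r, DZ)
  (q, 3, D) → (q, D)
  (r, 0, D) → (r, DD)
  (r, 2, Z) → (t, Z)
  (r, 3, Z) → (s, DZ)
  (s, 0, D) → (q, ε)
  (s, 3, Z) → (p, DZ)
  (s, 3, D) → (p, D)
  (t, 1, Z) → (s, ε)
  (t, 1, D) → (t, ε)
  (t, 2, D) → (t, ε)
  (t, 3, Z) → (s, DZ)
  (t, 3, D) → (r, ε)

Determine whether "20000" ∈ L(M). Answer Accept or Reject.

(p, 20000, Z) ⊢ (q, 20000, DDZ) ⊢ (q, 0000, DDDZ) ⊢ (q, 000, DDZ) ⊢ (q, 00, DZ) ⊢ (q, 0, Z) ⊢ (t, ε, ε)
All input consumed and the stack is empty.

Accept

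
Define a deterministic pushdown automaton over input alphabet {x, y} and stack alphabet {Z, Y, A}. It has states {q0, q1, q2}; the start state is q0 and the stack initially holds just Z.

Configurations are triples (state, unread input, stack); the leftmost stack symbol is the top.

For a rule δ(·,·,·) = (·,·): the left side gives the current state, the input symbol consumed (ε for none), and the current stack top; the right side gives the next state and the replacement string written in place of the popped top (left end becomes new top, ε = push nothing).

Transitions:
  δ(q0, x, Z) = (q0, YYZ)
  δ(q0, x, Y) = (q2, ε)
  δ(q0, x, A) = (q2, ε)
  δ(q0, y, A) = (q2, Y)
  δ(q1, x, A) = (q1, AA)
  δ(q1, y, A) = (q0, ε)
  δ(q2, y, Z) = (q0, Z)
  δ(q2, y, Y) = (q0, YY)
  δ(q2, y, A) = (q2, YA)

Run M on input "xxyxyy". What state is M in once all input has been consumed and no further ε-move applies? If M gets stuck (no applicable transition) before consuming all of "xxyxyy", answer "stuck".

(q0, xxyxyy, Z)
  read x, top Z: go to q0, push YYZ → (q0, xyxyy, YYZ)
  read x, top Y: go to q2, push ε → (q2, yxyy, YZ)
  read y, top Y: go to q0, push YY → (q0, xyy, YYZ)
  read x, top Y: go to q2, push ε → (q2, yy, YZ)
  read y, top Y: go to q0, push YY → (q0, y, YYZ)
No transition for (q0, y, top Y); M blocks with input y remaining.

stuck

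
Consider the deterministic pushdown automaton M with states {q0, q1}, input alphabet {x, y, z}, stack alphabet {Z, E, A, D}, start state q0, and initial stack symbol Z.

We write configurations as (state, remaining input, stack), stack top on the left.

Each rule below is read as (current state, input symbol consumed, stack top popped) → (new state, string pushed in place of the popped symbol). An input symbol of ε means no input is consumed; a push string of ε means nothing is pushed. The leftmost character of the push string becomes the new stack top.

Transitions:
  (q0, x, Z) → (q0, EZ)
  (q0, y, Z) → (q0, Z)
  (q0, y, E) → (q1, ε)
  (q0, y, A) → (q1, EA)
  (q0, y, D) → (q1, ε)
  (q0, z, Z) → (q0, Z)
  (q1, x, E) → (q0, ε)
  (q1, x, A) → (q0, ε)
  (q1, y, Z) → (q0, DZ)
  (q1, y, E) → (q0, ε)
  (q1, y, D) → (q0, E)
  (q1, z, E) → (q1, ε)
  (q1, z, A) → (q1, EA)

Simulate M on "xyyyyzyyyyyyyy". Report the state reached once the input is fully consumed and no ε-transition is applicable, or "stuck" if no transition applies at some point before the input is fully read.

stuck

(q0, xyyyyzyyyyyyyy, Z)
  read x, top Z: go to q0, push EZ → (q0, yyyyzyyyyyyyy, EZ)
  read y, top E: go to q1, push ε → (q1, yyyzyyyyyyyy, Z)
  read y, top Z: go to q0, push DZ → (q0, yyzyyyyyyyy, DZ)
  read y, top D: go to q1, push ε → (q1, yzyyyyyyyy, Z)
  read y, top Z: go to q0, push DZ → (q0, zyyyyyyyy, DZ)
No transition for (q0, z, top D); M blocks with input zyyyyyyyy remaining.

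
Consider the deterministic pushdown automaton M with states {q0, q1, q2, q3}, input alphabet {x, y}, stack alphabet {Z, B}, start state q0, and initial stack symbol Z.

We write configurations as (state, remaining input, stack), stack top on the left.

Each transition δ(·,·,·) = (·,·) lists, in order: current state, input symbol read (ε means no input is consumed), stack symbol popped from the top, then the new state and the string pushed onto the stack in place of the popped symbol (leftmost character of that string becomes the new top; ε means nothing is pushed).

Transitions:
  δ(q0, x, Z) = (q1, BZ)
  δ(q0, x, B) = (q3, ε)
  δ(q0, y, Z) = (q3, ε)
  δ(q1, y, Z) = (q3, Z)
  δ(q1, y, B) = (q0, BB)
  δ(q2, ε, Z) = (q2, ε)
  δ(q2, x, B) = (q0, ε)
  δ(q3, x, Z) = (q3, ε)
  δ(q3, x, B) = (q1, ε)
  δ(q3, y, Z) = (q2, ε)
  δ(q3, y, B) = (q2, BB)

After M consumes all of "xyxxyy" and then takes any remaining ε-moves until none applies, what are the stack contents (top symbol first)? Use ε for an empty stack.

(q0, xyxxyy, Z)
  read x, top Z: go to q1, push BZ → (q1, yxxyy, BZ)
  read y, top B: go to q0, push BB → (q0, xxyy, BBZ)
  read x, top B: go to q3, push ε → (q3, xyy, BZ)
  read x, top B: go to q1, push ε → (q1, yy, Z)
  read y, top Z: go to q3, push Z → (q3, y, Z)
  read y, top Z: go to q2, push ε → (q2, ε, ε)
All input consumed in state q2 with stack ε.

ε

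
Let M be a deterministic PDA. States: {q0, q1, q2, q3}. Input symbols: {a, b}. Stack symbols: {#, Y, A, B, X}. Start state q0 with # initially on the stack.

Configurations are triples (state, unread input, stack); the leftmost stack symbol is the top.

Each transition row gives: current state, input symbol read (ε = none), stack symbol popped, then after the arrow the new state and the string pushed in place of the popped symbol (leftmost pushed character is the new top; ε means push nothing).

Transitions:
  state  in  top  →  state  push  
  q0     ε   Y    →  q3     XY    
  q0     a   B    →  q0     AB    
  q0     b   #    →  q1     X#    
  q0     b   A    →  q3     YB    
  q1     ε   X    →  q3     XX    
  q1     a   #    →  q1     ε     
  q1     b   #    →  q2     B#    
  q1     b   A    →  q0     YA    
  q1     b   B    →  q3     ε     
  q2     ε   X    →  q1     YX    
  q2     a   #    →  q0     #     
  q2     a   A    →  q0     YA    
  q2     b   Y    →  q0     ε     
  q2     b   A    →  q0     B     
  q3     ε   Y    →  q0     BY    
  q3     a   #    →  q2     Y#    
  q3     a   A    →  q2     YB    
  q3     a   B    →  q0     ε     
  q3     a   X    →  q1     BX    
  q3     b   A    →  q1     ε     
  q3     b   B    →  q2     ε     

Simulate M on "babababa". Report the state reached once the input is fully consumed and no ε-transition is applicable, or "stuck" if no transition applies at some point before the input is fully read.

(q0, babababa, #)
  read b, top #: go to q1, push X# → (q1, abababa, X#)
  ε-move, top X: go to q3, push XX → (q3, abababa, XX#)
  read a, top X: go to q1, push BX → (q1, bababa, BXX#)
  read b, top B: go to q3, push ε → (q3, ababa, XX#)
  read a, top X: go to q1, push BX → (q1, baba, BXX#)
  read b, top B: go to q3, push ε → (q3, aba, XX#)
  read a, top X: go to q1, push BX → (q1, ba, BXX#)
  read b, top B: go to q3, push ε → (q3, a, XX#)
  read a, top X: go to q1, push BX → (q1, ε, BXX#)
All input consumed; M is in state q1.

q1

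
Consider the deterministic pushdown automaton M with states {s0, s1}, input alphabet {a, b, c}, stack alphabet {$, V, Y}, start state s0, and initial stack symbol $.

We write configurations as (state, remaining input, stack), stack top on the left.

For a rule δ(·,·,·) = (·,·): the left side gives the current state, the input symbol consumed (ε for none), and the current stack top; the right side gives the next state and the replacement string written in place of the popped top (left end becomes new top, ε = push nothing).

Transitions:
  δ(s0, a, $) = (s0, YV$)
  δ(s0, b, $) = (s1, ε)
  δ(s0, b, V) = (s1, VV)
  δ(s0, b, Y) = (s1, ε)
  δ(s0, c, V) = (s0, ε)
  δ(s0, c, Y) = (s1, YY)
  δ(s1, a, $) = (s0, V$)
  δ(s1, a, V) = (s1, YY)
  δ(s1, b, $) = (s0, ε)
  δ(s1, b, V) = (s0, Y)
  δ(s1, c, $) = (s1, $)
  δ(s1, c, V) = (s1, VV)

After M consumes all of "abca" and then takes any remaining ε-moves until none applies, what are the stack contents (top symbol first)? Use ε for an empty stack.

(s0, abca, $) ⊢ (s0, bca, YV$) ⊢ (s1, ca, V$) ⊢ (s1, a, VV$) ⊢ (s1, ε, YYV$)
All input consumed in state s1 with stack YYV$.

YYV$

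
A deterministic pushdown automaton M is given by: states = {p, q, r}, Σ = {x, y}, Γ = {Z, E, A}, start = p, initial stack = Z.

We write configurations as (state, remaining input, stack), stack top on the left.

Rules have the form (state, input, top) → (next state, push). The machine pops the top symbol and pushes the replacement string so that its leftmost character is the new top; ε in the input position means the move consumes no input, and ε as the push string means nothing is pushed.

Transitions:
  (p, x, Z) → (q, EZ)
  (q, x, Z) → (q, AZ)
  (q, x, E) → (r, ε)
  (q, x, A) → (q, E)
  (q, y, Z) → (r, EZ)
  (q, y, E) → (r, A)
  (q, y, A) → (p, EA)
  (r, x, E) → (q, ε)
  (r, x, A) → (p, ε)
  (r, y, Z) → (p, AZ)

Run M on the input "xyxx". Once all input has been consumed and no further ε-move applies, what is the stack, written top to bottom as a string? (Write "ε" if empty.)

EZ

(p, xyxx, Z) ⊢ (q, yxx, EZ) ⊢ (r, xx, AZ) ⊢ (p, x, Z) ⊢ (q, ε, EZ)
All input consumed in state q with stack EZ.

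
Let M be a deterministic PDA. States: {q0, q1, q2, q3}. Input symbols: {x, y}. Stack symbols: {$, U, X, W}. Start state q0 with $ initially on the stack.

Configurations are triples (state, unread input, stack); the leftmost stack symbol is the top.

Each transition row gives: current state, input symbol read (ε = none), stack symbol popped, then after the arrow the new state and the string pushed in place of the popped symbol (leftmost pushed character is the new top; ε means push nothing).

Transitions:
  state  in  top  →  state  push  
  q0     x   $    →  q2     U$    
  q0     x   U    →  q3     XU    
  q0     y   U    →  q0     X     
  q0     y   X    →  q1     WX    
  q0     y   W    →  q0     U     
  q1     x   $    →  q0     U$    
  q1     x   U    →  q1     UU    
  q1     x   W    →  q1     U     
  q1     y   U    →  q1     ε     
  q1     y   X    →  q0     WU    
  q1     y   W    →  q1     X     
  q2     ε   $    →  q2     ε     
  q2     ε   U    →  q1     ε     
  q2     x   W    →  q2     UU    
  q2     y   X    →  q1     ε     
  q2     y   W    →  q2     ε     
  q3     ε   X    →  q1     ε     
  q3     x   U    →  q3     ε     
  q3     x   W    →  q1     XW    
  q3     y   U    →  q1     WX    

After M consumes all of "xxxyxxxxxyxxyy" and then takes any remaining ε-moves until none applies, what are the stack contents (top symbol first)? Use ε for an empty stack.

(q0, xxxyxxxxxyxxyy, $)
  read x, top $: go to q2, push U$ → (q2, xxyxxxxxyxxyy, U$)
  ε-move, top U: go to q1, push ε → (q1, xxyxxxxxyxxyy, $)
  read x, top $: go to q0, push U$ → (q0, xyxxxxxyxxyy, U$)
  read x, top U: go to q3, push XU → (q3, yxxxxxyxxyy, XU$)
  ε-move, top X: go to q1, push ε → (q1, yxxxxxyxxyy, U$)
  read y, top U: go to q1, push ε → (q1, xxxxxyxxyy, $)
  read x, top $: go to q0, push U$ → (q0, xxxxyxxyy, U$)
  read x, top U: go to q3, push XU → (q3, xxxyxxyy, XU$)
  ε-move, top X: go to q1, push ε → (q1, xxxyxxyy, U$)
  read x, top U: go to q1, push UU → (q1, xxyxxyy, UU$)
  read x, top U: go to q1, push UU → (q1, xyxxyy, UUU$)
  read x, top U: go to q1, push UU → (q1, yxxyy, UUUU$)
  read y, top U: go to q1, push ε → (q1, xxyy, UUU$)
  read x, top U: go to q1, push UU → (q1, xyy, UUUU$)
  read x, top U: go to q1, push UU → (q1, yy, UUUUU$)
  read y, top U: go to q1, push ε → (q1, y, UUUU$)
  read y, top U: go to q1, push ε → (q1, ε, UUU$)
All input consumed in state q1 with stack UUU$.

UUU$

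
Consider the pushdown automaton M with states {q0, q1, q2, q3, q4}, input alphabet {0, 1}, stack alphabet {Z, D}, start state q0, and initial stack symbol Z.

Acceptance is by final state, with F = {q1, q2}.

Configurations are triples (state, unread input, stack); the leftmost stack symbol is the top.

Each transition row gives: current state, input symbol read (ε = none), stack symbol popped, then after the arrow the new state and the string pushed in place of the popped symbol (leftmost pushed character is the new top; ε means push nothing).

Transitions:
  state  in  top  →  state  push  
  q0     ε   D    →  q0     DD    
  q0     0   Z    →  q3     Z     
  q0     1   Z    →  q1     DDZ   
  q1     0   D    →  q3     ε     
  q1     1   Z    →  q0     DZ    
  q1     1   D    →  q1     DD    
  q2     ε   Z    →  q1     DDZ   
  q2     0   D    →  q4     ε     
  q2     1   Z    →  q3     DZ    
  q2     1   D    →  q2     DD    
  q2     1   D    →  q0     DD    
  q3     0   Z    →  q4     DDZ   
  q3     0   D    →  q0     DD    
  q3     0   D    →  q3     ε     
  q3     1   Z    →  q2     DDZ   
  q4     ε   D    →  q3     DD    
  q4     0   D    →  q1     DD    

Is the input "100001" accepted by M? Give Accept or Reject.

One accepting computation: (q0, 100001, Z) ⊢ (q1, 00001, DDZ) ⊢ (q3, 0001, DZ) ⊢ (q3, 001, Z) ⊢ (q4, 01, DDZ) ⊢ (q1, 1, DDDZ) ⊢ (q1, ε, DDDDZ)
All input consumed and state q1 ∈ F.

Accept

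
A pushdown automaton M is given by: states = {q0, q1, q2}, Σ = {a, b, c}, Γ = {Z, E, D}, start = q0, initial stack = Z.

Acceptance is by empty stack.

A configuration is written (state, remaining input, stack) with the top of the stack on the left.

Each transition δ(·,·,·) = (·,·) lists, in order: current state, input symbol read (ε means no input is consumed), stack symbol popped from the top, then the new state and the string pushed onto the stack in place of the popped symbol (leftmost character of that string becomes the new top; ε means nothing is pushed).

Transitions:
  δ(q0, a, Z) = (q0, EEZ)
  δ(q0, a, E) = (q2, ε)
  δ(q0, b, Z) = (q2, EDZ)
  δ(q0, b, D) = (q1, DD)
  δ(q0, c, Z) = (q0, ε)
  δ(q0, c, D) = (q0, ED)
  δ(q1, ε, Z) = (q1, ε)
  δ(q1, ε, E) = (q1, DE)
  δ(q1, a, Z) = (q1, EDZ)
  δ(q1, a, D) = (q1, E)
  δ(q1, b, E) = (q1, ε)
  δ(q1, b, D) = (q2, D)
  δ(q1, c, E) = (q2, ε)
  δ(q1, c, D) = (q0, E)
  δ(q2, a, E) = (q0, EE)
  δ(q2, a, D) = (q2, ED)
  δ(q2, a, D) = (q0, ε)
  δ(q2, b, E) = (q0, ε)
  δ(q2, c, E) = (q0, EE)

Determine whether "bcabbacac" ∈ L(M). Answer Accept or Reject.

One accepting computation: (q0, bcabbacac, Z) ⊢ (q2, cabbacac, EDZ) ⊢ (q0, abbacac, EEDZ) ⊢ (q2, bbacac, EDZ) ⊢ (q0, bacac, DZ) ⊢ (q1, acac, DDZ) ⊢ (q1, cac, EDZ) ⊢ (q2, ac, DZ) ⊢ (q0, c, Z) ⊢ (q0, ε, ε)
All input consumed and the stack is empty.

Accept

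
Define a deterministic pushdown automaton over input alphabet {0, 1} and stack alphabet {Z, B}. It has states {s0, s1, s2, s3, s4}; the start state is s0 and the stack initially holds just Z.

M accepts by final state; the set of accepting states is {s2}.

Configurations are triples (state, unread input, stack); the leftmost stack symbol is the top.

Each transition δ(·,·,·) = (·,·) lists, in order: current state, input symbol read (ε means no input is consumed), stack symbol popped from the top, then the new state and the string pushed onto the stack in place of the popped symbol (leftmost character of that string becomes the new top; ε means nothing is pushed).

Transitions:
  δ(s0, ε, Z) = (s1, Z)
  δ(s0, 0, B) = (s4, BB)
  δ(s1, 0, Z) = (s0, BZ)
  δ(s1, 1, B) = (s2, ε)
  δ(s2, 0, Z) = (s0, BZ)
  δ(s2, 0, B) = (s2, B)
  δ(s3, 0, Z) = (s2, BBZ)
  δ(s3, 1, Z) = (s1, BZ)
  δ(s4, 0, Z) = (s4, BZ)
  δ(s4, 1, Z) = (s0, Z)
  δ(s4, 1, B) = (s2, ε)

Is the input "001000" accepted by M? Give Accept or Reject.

(s0, 001000, Z)
  ε-move, top Z: go to s1, push Z → (s1, 001000, Z)
  read 0, top Z: go to s0, push BZ → (s0, 01000, BZ)
  read 0, top B: go to s4, push BB → (s4, 1000, BBZ)
  read 1, top B: go to s2, push ε → (s2, 000, BZ)
  read 0, top B: go to s2, push B → (s2, 00, BZ)
  read 0, top B: go to s2, push B → (s2, 0, BZ)
  read 0, top B: go to s2, push B → (s2, ε, BZ)
All input consumed; state s2 ∈ F.

Accept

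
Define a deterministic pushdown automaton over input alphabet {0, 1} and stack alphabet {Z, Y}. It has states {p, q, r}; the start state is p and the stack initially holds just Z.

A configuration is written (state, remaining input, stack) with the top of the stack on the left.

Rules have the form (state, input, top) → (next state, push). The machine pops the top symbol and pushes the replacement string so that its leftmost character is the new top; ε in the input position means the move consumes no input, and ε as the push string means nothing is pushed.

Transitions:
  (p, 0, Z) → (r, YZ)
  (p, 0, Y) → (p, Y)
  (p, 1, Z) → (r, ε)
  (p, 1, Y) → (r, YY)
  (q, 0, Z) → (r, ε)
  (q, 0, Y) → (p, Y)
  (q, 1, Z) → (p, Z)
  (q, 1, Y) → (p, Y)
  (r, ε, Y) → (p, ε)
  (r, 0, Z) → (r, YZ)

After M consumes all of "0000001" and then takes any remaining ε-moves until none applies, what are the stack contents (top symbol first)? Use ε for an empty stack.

ε

(p, 0000001, Z)
  read 0, top Z: go to r, push YZ → (r, 000001, YZ)
  ε-move, top Y: go to p, push ε → (p, 000001, Z)
  read 0, top Z: go to r, push YZ → (r, 00001, YZ)
  ε-move, top Y: go to p, push ε → (p, 00001, Z)
  read 0, top Z: go to r, push YZ → (r, 0001, YZ)
  ε-move, top Y: go to p, push ε → (p, 0001, Z)
  read 0, top Z: go to r, push YZ → (r, 001, YZ)
  ε-move, top Y: go to p, push ε → (p, 001, Z)
  read 0, top Z: go to r, push YZ → (r, 01, YZ)
  ε-move, top Y: go to p, push ε → (p, 01, Z)
  read 0, top Z: go to r, push YZ → (r, 1, YZ)
  ε-move, top Y: go to p, push ε → (p, 1, Z)
  read 1, top Z: go to r, push ε → (r, ε, ε)
All input consumed in state r with stack ε.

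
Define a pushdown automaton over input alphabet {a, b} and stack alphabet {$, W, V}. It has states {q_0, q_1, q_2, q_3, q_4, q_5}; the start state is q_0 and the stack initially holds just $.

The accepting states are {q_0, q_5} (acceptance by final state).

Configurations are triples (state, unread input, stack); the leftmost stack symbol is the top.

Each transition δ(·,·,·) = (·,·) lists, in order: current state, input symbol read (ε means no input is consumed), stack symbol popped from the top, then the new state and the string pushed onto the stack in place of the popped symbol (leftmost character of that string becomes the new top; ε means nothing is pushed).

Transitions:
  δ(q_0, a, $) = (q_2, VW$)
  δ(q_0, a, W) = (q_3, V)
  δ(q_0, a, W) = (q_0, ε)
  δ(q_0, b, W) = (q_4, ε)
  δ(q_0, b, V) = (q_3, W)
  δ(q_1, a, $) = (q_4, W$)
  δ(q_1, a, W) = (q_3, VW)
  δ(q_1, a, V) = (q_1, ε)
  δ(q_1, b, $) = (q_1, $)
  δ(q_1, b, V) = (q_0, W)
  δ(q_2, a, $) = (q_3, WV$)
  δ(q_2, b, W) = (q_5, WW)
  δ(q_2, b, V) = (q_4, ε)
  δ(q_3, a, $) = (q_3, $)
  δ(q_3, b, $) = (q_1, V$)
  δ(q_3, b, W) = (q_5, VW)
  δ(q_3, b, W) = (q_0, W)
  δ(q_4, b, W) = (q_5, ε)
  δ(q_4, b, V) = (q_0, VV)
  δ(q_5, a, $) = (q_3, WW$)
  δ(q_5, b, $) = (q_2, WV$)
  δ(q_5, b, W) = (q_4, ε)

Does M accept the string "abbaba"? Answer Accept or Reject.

One accepting computation: (q_0, abbaba, $) ⊢ (q_2, bbaba, VW$) ⊢ (q_4, baba, W$) ⊢ (q_5, aba, $) ⊢ (q_3, ba, WW$) ⊢ (q_0, a, WW$) ⊢ (q_0, ε, W$)
All input consumed and state q_0 ∈ F.

Accept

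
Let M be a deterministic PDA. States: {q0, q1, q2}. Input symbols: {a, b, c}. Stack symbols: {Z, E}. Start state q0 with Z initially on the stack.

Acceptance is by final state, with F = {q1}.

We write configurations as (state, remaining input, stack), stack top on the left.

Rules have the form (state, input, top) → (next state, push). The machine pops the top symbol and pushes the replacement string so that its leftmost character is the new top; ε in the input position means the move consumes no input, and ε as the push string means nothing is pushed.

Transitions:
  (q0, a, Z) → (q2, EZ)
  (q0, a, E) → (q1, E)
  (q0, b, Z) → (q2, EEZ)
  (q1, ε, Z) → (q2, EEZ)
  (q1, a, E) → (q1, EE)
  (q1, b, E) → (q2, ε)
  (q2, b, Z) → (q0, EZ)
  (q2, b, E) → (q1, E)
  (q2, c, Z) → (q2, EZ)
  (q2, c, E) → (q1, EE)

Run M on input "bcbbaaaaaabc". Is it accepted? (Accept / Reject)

Accept

(q0, bcbbaaaaaabc, Z) ⊢ (q2, cbbaaaaaabc, EEZ) ⊢ (q1, bbaaaaaabc, EEEZ) ⊢ (q2, baaaaaabc, EEZ) ⊢ (q1, aaaaaabc, EEZ) ⊢ (q1, aaaaabc, EEEZ) ⊢ (q1, aaaabc, EEEEZ) ⊢ (q1, aaabc, EEEEEZ) ⊢ (q1, aabc, EEEEEEZ) ⊢ (q1, abc, EEEEEEEZ) ⊢ (q1, bc, EEEEEEEEZ) ⊢ (q2, c, EEEEEEEZ) ⊢ (q1, ε, EEEEEEEEZ)
All input consumed; state q1 ∈ F.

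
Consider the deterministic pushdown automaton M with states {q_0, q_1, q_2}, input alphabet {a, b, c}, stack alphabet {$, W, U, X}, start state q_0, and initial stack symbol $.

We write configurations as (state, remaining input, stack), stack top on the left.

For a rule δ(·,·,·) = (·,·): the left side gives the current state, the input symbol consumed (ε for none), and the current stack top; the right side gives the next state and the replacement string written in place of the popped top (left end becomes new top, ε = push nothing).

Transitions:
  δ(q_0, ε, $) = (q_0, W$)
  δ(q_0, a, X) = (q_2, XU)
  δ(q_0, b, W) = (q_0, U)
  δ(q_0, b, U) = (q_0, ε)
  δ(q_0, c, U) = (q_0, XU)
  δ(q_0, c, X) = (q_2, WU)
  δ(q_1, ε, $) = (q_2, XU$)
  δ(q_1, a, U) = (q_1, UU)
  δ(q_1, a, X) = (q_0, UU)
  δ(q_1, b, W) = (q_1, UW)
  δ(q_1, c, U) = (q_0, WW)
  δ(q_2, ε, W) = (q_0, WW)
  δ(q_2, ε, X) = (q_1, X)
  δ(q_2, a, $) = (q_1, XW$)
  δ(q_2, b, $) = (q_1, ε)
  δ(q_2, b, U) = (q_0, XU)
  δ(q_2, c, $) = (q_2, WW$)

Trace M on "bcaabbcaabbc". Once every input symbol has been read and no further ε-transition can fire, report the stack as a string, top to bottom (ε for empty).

(q_0, bcaabbcaabbc, $) ⊢ (q_0, bcaabbcaabbc, W$) ⊢ (q_0, caabbcaabbc, U$) ⊢ (q_0, aabbcaabbc, XU$) ⊢ (q_2, abbcaabbc, XUU$) ⊢ (q_1, abbcaabbc, XUU$) ⊢ (q_0, bbcaabbc, UUUU$) ⊢ (q_0, bcaabbc, UUU$) ⊢ (q_0, caabbc, UU$) ⊢ (q_0, aabbc, XUU$) ⊢ (q_2, abbc, XUUU$) ⊢ (q_1, abbc, XUUU$) ⊢ (q_0, bbc, UUUUU$) ⊢ (q_0, bc, UUUU$) ⊢ (q_0, c, UUU$) ⊢ (q_0, ε, XUUU$)
All input consumed in state q_0 with stack XUUU$.

XUUU$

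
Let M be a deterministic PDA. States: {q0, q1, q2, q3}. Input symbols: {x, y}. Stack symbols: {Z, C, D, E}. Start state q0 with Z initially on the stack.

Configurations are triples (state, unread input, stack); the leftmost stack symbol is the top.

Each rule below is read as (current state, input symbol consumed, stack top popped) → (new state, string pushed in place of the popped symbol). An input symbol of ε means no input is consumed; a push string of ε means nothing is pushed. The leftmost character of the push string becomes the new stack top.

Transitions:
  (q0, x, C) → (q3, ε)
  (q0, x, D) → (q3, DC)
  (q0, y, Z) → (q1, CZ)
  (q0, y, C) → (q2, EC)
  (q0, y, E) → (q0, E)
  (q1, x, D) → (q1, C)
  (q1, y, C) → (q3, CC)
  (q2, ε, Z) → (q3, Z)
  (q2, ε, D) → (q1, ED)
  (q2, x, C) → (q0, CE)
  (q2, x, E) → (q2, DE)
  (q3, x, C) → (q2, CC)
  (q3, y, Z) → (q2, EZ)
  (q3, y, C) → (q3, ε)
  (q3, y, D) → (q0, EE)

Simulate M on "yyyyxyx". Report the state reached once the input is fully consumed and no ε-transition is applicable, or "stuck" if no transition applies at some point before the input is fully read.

(q0, yyyyxyx, Z)
  read y, top Z: go to q1, push CZ → (q1, yyyxyx, CZ)
  read y, top C: go to q3, push CC → (q3, yyxyx, CCZ)
  read y, top C: go to q3, push ε → (q3, yxyx, CZ)
  read y, top C: go to q3, push ε → (q3, xyx, Z)
No transition for (q3, x, top Z); M blocks with input xyx remaining.

stuck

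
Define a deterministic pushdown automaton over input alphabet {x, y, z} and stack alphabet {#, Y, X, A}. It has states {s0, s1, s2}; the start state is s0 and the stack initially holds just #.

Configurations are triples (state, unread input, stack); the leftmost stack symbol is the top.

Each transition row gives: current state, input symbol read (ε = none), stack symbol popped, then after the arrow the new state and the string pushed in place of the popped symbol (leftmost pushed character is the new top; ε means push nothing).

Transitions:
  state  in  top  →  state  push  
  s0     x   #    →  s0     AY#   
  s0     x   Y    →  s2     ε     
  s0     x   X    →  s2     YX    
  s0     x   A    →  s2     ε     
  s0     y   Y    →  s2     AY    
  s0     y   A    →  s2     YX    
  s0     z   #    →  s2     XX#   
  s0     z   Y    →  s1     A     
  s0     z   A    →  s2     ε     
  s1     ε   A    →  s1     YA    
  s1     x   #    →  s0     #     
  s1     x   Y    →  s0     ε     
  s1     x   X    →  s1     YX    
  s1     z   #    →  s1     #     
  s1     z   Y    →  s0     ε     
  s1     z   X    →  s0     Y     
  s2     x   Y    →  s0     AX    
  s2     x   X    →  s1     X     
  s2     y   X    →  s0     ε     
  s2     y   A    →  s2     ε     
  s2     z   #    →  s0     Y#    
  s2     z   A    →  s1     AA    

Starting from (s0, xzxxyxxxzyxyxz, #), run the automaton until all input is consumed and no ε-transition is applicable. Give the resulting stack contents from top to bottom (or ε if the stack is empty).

(s0, xzxxyxxxzyxyxz, #)
  read x, top #: go to s0, push AY# → (s0, zxxyxxxzyxyxz, AY#)
  read z, top A: go to s2, push ε → (s2, xxyxxxzyxyxz, Y#)
  read x, top Y: go to s0, push AX → (s0, xyxxxzyxyxz, AX#)
  read x, top A: go to s2, push ε → (s2, yxxxzyxyxz, X#)
  read y, top X: go to s0, push ε → (s0, xxxzyxyxz, #)
  read x, top #: go to s0, push AY# → (s0, xxzyxyxz, AY#)
  read x, top A: go to s2, push ε → (s2, xzyxyxz, Y#)
  read x, top Y: go to s0, push AX → (s0, zyxyxz, AX#)
  read z, top A: go to s2, push ε → (s2, yxyxz, X#)
  read y, top X: go to s0, push ε → (s0, xyxz, #)
  read x, top #: go to s0, push AY# → (s0, yxz, AY#)
  read y, top A: go to s2, push YX → (s2, xz, YXY#)
  read x, top Y: go to s0, push AX → (s0, z, AXXY#)
  read z, top A: go to s2, push ε → (s2, ε, XXY#)
All input consumed in state s2 with stack XXY#.

XXY#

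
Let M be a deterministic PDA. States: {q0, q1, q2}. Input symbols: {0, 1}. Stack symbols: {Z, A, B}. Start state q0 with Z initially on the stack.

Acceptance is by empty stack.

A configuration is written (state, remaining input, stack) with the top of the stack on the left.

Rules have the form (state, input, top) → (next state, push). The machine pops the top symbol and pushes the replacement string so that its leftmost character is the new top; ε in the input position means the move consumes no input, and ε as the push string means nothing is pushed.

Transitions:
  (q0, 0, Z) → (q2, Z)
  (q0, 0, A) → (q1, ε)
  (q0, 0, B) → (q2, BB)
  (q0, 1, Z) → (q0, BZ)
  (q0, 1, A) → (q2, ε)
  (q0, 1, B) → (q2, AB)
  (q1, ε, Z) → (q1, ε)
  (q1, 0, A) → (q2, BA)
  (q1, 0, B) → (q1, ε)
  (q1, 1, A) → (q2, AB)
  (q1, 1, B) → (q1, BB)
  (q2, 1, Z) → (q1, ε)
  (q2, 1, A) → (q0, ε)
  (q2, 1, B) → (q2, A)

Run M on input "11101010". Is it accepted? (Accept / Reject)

Reject

(q0, 11101010, Z)
  read 1, top Z: go to q0, push BZ → (q0, 1101010, BZ)
  read 1, top B: go to q2, push AB → (q2, 101010, ABZ)
  read 1, top A: go to q0, push ε → (q0, 01010, BZ)
  read 0, top B: go to q2, push BB → (q2, 1010, BBZ)
  read 1, top B: go to q2, push A → (q2, 010, ABZ)
No transition applies at (q2, 010, ABZ); input not fully consumed.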